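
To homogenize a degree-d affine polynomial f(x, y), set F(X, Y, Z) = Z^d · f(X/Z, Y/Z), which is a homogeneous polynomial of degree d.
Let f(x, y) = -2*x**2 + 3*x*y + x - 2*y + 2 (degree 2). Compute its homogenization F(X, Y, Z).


F(X, Y, Z) = -2*X**2 + 3*X*Y + X*Z - 2*Y*Z + 2*Z**2

deg(f) = 2.
Substitute x = X/Z, y = Y/Z into f, then multiply by Z^2.
  monomial -2·x^2·y^0 ↦ -2·X^2·Y^0·Z^0.
  monomial 3·x^1·y^1 ↦ 3·X^1·Y^1·Z^0.
  monomial 1·x^1·y^0 ↦ 1·X^1·Y^0·Z^1.
  monomial -2·x^0·y^1 ↦ -2·X^0·Y^1·Z^1.
  monomial 2·x^0·y^0 ↦ 2·X^0·Y^0·Z^2.
Collecting: F(X, Y, Z) = -2*X**2 + 3*X*Y + X*Z - 2*Y*Z + 2*Z**2.


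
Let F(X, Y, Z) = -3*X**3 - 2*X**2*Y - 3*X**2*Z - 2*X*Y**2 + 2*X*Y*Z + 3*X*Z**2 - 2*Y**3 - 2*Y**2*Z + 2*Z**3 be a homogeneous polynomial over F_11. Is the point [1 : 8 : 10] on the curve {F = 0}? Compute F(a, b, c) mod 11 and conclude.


F(1,8,10) ≡ 1 (mod 11); P is NOT on the curve.

Evaluate F(1, 8, 10) term-by-term (mod 11).
  -3*X**3 ↦ -3·1·1·1 = -3
  -2*X**2*Y ↦ -2·1·8·1 = -16
  -3*X**2*Z ↦ -3·1·1·10 = -30
  -2*X*Y**2 ↦ -2·1·64·1 = -128
  2*X*Y*Z ↦ 2·1·8·10 = 160
  3*X*Z**2 ↦ 3·1·1·100 = 300
  -2*Y**3 ↦ -2·1·512·1 = -1024
  -2*Y**2*Z ↦ -2·1·64·10 = -1280
  2*Z**3 ↦ 2·1·1·1000 = 2000
Sum: F(1, 8, 10) = (-3) + (-16) + (-30) + (-128) + (160) + (300) + (-1024) + (-1280) + (2000) = -21.
Reducing mod 11: -21 ≡ 1 (mod 11).
Since F(a, b, c) ≡ 1 ≠ 0 (mod 11), P does NOT lie on the curve.


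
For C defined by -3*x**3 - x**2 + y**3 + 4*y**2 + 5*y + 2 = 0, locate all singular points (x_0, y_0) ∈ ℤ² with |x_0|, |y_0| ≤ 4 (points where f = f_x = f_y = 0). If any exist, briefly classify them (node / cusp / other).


Singular points: {(0, -1)}; classification: node.

Compute partial derivatives:
  f_x = -9*x**2 - 2*x.
  f_y = 3*y**2 + 8*y + 5.
Scan x_0 ∈ {−4, ..., 4}. For each x_0, f_y(x_0, y) is a polynomial in y; find its integer roots y ∈ {−4, ..., 4}, then test f_x and f at those candidates.
  x = -4: f_y(-4, y) = 3*y**2 + 8*y + 5; vanishes at y ∈ {-1}. (-4, -1): f_x = -136 ≠ 0.
  x = -3: f_y(-3, y) = 3*y**2 + 8*y + 5; vanishes at y ∈ {-1}. (-3, -1): f_x = -75 ≠ 0.
  x = -2: f_y(-2, y) = 3*y**2 + 8*y + 5; vanishes at y ∈ {-1}. (-2, -1): f_x = -32 ≠ 0.
  x = -1: f_y(-1, y) = 3*y**2 + 8*y + 5; vanishes at y ∈ {-1}. (-1, -1): f_x = -7 ≠ 0.
  x = 0: f_y(0, y) = 3*y**2 + 8*y + 5; vanishes at y ∈ {-1}. (0, -1): f_x = 0, f = 0 — SINGULAR.
  x = 1: f_y(1, y) = 3*y**2 + 8*y + 5; vanishes at y ∈ {-1}. (1, -1): f_x = -11 ≠ 0.
  x = 2: f_y(2, y) = 3*y**2 + 8*y + 5; vanishes at y ∈ {-1}. (2, -1): f_x = -40 ≠ 0.
  x = 3: f_y(3, y) = 3*y**2 + 8*y + 5; vanishes at y ∈ {-1}. (3, -1): f_x = -87 ≠ 0.
  x = 4: f_y(4, y) = 3*y**2 + 8*y + 5; vanishes at y ∈ {-1}. (4, -1): f_x = -152 ≠ 0.
Only singular point on the grid: (0, -1).
Classify: substitute x = 0 + u, y = -1 + v and expand: f = -3*u**3 - u**2 + v**3 + v**2.
No constant or linear terms (consistent with a singular point). Quadratic part: -u**2 + v**2. Cubic part: -3*u**3 + v**3.
The quadratic part v**2 - u**2 = (v − u)(v + u) splits into two distinct linear factors, so there are two distinct tangent lines y − -1 = ±(x − 0) — this is a node (ordinary double point).
Classification: node.


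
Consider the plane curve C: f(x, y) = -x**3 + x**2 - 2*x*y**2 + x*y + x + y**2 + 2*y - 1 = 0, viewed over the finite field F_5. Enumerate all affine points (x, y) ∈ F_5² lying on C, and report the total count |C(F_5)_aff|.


Affine F_5-points: {(1, 0), (1, 3), (2, 4), (4, 0), (4, 3)}; count = 5.

For each of the 25 pairs (x, y) ∈ F_5², evaluate f(x, y) mod 5. Record the zeros.
  x = 0: [0↦4, 1↦2, 2↦2, 3↦4, 4↦3]  zeros at y ∈ ∅
  x = 1: [0↦0, 1↦2, 2↦2, 3↦0, 4↦1]  zeros at y ∈ {0, 3}
  x = 2: [0↦2, 1↦3, 2↦3, 3↦2, 4↦0]  zeros at y ∈ {4}
  x = 3: [0↦4, 1↦4, 2↦4, 3↦4, 4↦4]  zeros at y ∈ ∅
  x = 4: [0↦0, 1↦4, 2↦4, 3↦0, 4↦2]  zeros at y ∈ {0, 3}
Collecting zeros: affine points = {(1, 0), (1, 3), (2, 4), (4, 0), (4, 3)}.
Total count |C(F_5)_aff| = 5.


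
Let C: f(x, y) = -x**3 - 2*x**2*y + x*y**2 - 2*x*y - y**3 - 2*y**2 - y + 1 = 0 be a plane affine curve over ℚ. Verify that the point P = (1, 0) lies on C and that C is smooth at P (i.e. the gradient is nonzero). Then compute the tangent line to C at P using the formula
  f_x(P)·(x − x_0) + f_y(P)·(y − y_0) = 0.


Tangent line at P: -3*x - 5*y + 3 = 0.

Step 1: f(1, 0) = 0, so P lies on C.
Step 2: partial derivatives
  f_x(x, y) = -3*x**2 - 4*x*y + y**2 - 2*y, f_y(x, y) = -2*x**2 + 2*x*y - 2*x - 3*y**2 - 4*y - 1.
  f_x(P) = -3, f_y(P) = -5 (gradient nonzero, so P is smooth).
Step 3: tangent line at P: -3·(x − 1) + -5·(y − 0) = 0.
Expanding: -3*x - 5*y + 3 = 0.


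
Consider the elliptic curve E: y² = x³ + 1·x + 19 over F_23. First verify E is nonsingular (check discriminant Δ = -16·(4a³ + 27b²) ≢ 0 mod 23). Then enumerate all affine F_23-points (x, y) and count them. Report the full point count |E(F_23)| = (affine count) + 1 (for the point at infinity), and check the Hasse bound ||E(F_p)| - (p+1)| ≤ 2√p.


Affine points = {(2, 11), (2, 12), (3, 7), (3, 16), (4, 8), (4, 15), (7, 1), (7, 22), (11, 2), (11, 21), (17, 2), (17, 21), (18, 2), (18, 21), (20, 9), (20, 14), (21, 3), (21, 20)}; affine count = 18; |E(F_23)| = 19.

Discriminant check: Δ ∝ 4a³ + 27b² = 4·1³ + 27·19² = 4·1 + 27·361 ≡ 22 (mod 23). Nonzero ⇒ E is nonsingular.
For each x ∈ F_23, compute rhs = x³ + 1·x + 19 mod 23, then count y ∈ F_23 with y² ≡ rhs.
  x = 0: rhs = 19, matching y values: none (0 points).
  x = 1: rhs = 21, matching y values: none (0 points).
  x = 2: rhs = 6, matching y values: 11, 12 (2 points).
  x = 3: rhs = 3, matching y values: 7, 16 (2 points).
  x = 4: rhs = 18, matching y values: 8, 15 (2 points).
  x = 5: rhs = 11, matching y values: none (0 points).
  x = 6: rhs = 11, matching y values: none (0 points).
  x = 7: rhs = 1, matching y values: 1, 22 (2 points).
  x = 8: rhs = 10, matching y values: none (0 points).
  x = 9: rhs = 21, matching y values: none (0 points).
  x = 10: rhs = 17, matching y values: none (0 points).
  x = 11: rhs = 4, matching y values: 2, 21 (2 points).
  x = 12: rhs = 11, matching y values: none (0 points).
  x = 13: rhs = 21, matching y values: none (0 points).
  x = 14: rhs = 17, matching y values: none (0 points).
  x = 15: rhs = 5, matching y values: none (0 points).
  x = 16: rhs = 14, matching y values: none (0 points).
  x = 17: rhs = 4, matching y values: 2, 21 (2 points).
  x = 18: rhs = 4, matching y values: 2, 21 (2 points).
  x = 19: rhs = 20, matching y values: none (0 points).
  x = 20: rhs = 12, matching y values: 9, 14 (2 points).
  x = 21: rhs = 9, matching y values: 3, 20 (2 points).
  x = 22: rhs = 17, matching y values: none (0 points).
Total affine count: 18.
Full point count |E(F_23)| = 18 + 1 = 19.
Hasse bound: |19 − (23+1)| = |-5| = 5 ≤ 2√23 ≈ 9.5917 ✓.


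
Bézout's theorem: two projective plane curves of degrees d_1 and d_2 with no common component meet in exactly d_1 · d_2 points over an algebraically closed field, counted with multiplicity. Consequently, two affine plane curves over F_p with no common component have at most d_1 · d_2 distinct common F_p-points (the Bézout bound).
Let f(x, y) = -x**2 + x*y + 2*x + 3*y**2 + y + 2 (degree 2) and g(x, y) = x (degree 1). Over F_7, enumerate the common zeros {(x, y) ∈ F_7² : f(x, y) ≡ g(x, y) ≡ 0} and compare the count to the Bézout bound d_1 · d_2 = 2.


Common zeros: ∅; count = 0; Bézout bound = 2.

deg(f) = 2, deg(g) = 1, so Bézout bound = 2.
Scan x ∈ F_7. For each x, list the y ∈ F_7 with f(x, y) ≡ 0 and those with g(x, y) ≡ 0 (mod 7); the common zeros in that column are the intersection.
  x = 0: f ≡ 0 at y ∈ ∅; g ≡ 0 at y ∈ {0, 1, 2, 3, 4, 5, 6}; common: ∅.
  x = 1: f ≡ 0 at y ∈ ∅; g ≡ 0 at y ∈ ∅; common: ∅.
  x = 2: f ≡ 0 at y ∈ ∅; g ≡ 0 at y ∈ ∅; common: ∅.
  x = 3: f ≡ 0 at y ∈ {4}; g ≡ 0 at y ∈ ∅; common: ∅.
  x = 4: f ≡ 0 at y ∈ ∅; g ≡ 0 at y ∈ ∅; common: ∅.
  x = 5: f ≡ 0 at y ∈ ∅; g ≡ 0 at y ∈ ∅; common: ∅.
  x = 6: f ≡ 0 at y ∈ ∅; g ≡ 0 at y ∈ ∅; common: ∅.
Collecting: common zeros = ∅, so the count is 0.
Comparison with the Bézout bound: 0 ≤ 2 = deg(f)·deg(g), as expected for curves with no common component (the affine F_7-count falls short of the bound because intersections may lie at infinity, over extension fields, or carry multiplicity).


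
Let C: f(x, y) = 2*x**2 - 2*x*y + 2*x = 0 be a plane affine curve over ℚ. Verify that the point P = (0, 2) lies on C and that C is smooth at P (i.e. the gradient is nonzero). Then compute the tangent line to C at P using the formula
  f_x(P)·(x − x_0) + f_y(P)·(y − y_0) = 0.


Tangent line at P: -2*x = 0.

Step 1: f(0, 2) = 0, so P lies on C.
Step 2: partial derivatives
  f_x(x, y) = 4*x - 2*y + 2, f_y(x, y) = -2*x.
  f_x(P) = -2, f_y(P) = 0 (gradient nonzero, so P is smooth).
Step 3: tangent line at P: -2·(x − 0) + 0·(y − 2) = 0.
Expanding: -2*x = 0.


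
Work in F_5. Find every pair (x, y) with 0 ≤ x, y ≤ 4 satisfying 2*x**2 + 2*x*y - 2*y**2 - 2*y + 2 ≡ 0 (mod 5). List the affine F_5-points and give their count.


Affine F_5-points: {(0, 2), (2, 0), (2, 1), (3, 0), (3, 2)}; count = 5.

For each of the 25 pairs (x, y) ∈ F_5², evaluate f(x, y) mod 5. Record the zeros.
  x = 0: [0↦2, 1↦3, 2↦0, 3↦3, 4↦2]  zeros at y ∈ {2}
  x = 1: [0↦4, 1↦2, 2↦1, 3↦1, 4↦2]  zeros at y ∈ ∅
  x = 2: [0↦0, 1↦0, 2↦1, 3↦3, 4↦1]  zeros at y ∈ {0, 1}
  x = 3: [0↦0, 1↦2, 2↦0, 3↦4, 4↦4]  zeros at y ∈ {0, 2}
  x = 4: [0↦4, 1↦3, 2↦3, 3↦4, 4↦1]  zeros at y ∈ ∅
Collecting zeros: affine points = {(0, 2), (2, 0), (2, 1), (3, 0), (3, 2)}.
Total count |C(F_5)_aff| = 5.


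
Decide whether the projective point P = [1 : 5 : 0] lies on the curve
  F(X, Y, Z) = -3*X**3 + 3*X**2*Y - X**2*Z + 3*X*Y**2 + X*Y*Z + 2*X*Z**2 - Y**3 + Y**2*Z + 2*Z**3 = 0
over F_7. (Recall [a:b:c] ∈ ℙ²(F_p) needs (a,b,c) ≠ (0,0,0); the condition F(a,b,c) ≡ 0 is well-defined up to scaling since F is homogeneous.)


F(1,5,0) ≡ 4 (mod 7); P is NOT on the curve.

Evaluate F(1, 5, 0) term-by-term (mod 7).
  -3*X**3 ↦ -3·1·1·1 = -3
  3*X**2*Y ↦ 3·1·5·1 = 15
  -X**2*Z ↦ -1·1·1·0 = 0
  3*X*Y**2 ↦ 3·1·25·1 = 75
  X*Y*Z ↦ 1·1·5·0 = 0
  2*X*Z**2 ↦ 2·1·1·0 = 0
  -Y**3 ↦ -1·1·125·1 = -125
  Y**2*Z ↦ 1·1·25·0 = 0
  2*Z**3 ↦ 2·1·1·0 = 0
Sum: F(1, 5, 0) = (-3) + (15) + (0) + (75) + (0) + (0) + (-125) + (0) + (0) = -38.
Reducing mod 7: -38 ≡ 4 (mod 7).
Since F(a, b, c) ≡ 4 ≠ 0 (mod 7), P does NOT lie on the curve.


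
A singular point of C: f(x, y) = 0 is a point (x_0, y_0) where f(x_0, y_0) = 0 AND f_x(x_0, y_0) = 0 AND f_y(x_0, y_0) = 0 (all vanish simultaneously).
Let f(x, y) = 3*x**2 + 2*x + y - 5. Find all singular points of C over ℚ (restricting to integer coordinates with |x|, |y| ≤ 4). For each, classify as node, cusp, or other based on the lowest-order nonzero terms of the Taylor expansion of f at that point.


No singular points in the scanned grid; C is smooth there.

Compute partial derivatives:
  f_x = 6*x + 2.
  f_y = 1.
f_y = 1 is a nonzero constant, so f_y never vanishes: no point (x, y) can satisfy f = f_x = f_y = 0. In particular no (x, y) ∈ {−4, ..., 4}² is singular; the curve is smooth.


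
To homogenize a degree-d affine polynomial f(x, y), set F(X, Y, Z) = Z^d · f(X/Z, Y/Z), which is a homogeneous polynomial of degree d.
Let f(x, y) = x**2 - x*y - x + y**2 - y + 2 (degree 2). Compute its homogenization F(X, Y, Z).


F(X, Y, Z) = X**2 - X*Y - X*Z + Y**2 - Y*Z + 2*Z**2

deg(f) = 2.
Substitute x = X/Z, y = Y/Z into f, then multiply by Z^2.
  monomial 1·x^2·y^0 ↦ 1·X^2·Y^0·Z^0.
  monomial -1·x^1·y^1 ↦ -1·X^1·Y^1·Z^0.
  monomial -1·x^1·y^0 ↦ -1·X^1·Y^0·Z^1.
  monomial 1·x^0·y^2 ↦ 1·X^0·Y^2·Z^0.
  monomial -1·x^0·y^1 ↦ -1·X^0·Y^1·Z^1.
  monomial 2·x^0·y^0 ↦ 2·X^0·Y^0·Z^2.
Collecting: F(X, Y, Z) = X**2 - X*Y - X*Z + Y**2 - Y*Z + 2*Z**2.


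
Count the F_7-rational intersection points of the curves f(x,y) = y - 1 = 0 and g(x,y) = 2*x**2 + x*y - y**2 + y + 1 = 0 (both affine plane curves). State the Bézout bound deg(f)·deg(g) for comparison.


Common zeros: {(5, 1)}; count = 1; Bézout bound = 2.

deg(f) = 1, deg(g) = 2, so Bézout bound = 2.
Scan x ∈ F_7. For each x, list the y ∈ F_7 with f(x, y) ≡ 0 and those with g(x, y) ≡ 0 (mod 7); the common zeros in that column are the intersection.
  x = 0: f ≡ 0 at y ∈ {1}; g ≡ 0 at y ∈ ∅; common: ∅.
  x = 1: f ≡ 0 at y ∈ {1}; g ≡ 0 at y ∈ {3, 6}; common: ∅.
  x = 2: f ≡ 0 at y ∈ {1}; g ≡ 0 at y ∈ ∅; common: ∅.
  x = 3: f ≡ 0 at y ∈ {1}; g ≡ 0 at y ∈ {5, 6}; common: ∅.
  x = 4: f ≡ 0 at y ∈ {1}; g ≡ 0 at y ∈ ∅; common: ∅.
  x = 5: f ≡ 0 at y ∈ {1}; g ≡ 0 at y ∈ {1, 5}; common: {1}.
  x = 6: f ≡ 0 at y ∈ {1}; g ≡ 0 at y ∈ ∅; common: ∅.
Collecting: common zeros = {(5, 1)}, so the count is 1.
Comparison with the Bézout bound: 1 ≤ 2 = deg(f)·deg(g), as expected for curves with no common component (the affine F_7-count falls short of the bound because intersections may lie at infinity, over extension fields, or carry multiplicity).


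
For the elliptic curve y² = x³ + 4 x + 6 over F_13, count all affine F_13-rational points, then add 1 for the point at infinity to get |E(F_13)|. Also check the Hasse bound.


Affine points = {(2, 3), (2, 10), (6, 5), (6, 8), (7, 0), (8, 2), (8, 11), (9, 2), (9, 11), (11, 4), (11, 9), (12, 1), (12, 12)}; affine count = 13; |E(F_13)| = 14.

Discriminant check: Δ ∝ 4a³ + 27b² = 4·4³ + 27·6² = 4·64 + 27·36 ≡ 6 (mod 13). Nonzero ⇒ E is nonsingular.
For each x ∈ F_13, compute rhs = x³ + 4·x + 6 mod 13, then count y ∈ F_13 with y² ≡ rhs.
  x = 0: rhs = 6, matching y values: none (0 points).
  x = 1: rhs = 11, matching y values: none (0 points).
  x = 2: rhs = 9, matching y values: 3, 10 (2 points).
  x = 3: rhs = 6, matching y values: none (0 points).
  x = 4: rhs = 8, matching y values: none (0 points).
  x = 5: rhs = 8, matching y values: none (0 points).
  x = 6: rhs = 12, matching y values: 5, 8 (2 points).
  x = 7: rhs = 0, matching y values: 0 (1 points).
  x = 8: rhs = 4, matching y values: 2, 11 (2 points).
  x = 9: rhs = 4, matching y values: 2, 11 (2 points).
  x = 10: rhs = 6, matching y values: none (0 points).
  x = 11: rhs = 3, matching y values: 4, 9 (2 points).
  x = 12: rhs = 1, matching y values: 1, 12 (2 points).
Total affine count: 13.
Full point count |E(F_13)| = 13 + 1 = 14.
Hasse bound: |14 − (13+1)| = |0| = 0 ≤ 2√13 ≈ 7.2111 ✓.


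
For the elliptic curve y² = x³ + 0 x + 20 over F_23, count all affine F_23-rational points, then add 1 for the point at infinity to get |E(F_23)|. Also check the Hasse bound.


Affine points = {(3, 1), (3, 22), (6, 11), (6, 12), (7, 8), (7, 15), (8, 7), (8, 16), (9, 6), (9, 17), (10, 10), (10, 13), (12, 0), (13, 3), (13, 20), (14, 2), (14, 21), (19, 5), (19, 18), (20, 4), (20, 19), (21, 9), (21, 14)}; affine count = 23; |E(F_23)| = 24.

Discriminant check: Δ ∝ 4a³ + 27b² = 4·0³ + 27·20² = 4·0 + 27·400 ≡ 13 (mod 23). Nonzero ⇒ E is nonsingular.
For each x ∈ F_23, compute rhs = x³ + 0·x + 20 mod 23, then count y ∈ F_23 with y² ≡ rhs.
  x = 0: rhs = 20, matching y values: none (0 points).
  x = 1: rhs = 21, matching y values: none (0 points).
  x = 2: rhs = 5, matching y values: none (0 points).
  x = 3: rhs = 1, matching y values: 1, 22 (2 points).
  x = 4: rhs = 15, matching y values: none (0 points).
  x = 5: rhs = 7, matching y values: none (0 points).
  x = 6: rhs = 6, matching y values: 11, 12 (2 points).
  x = 7: rhs = 18, matching y values: 8, 15 (2 points).
  x = 8: rhs = 3, matching y values: 7, 16 (2 points).
  x = 9: rhs = 13, matching y values: 6, 17 (2 points).
  x = 10: rhs = 8, matching y values: 10, 13 (2 points).
  x = 11: rhs = 17, matching y values: none (0 points).
  x = 12: rhs = 0, matching y values: 0 (1 points).
  x = 13: rhs = 9, matching y values: 3, 20 (2 points).
  x = 14: rhs = 4, matching y values: 2, 21 (2 points).
  x = 15: rhs = 14, matching y values: none (0 points).
  x = 16: rhs = 22, matching y values: none (0 points).
  x = 17: rhs = 11, matching y values: none (0 points).
  x = 18: rhs = 10, matching y values: none (0 points).
  x = 19: rhs = 2, matching y values: 5, 18 (2 points).
  x = 20: rhs = 16, matching y values: 4, 19 (2 points).
  x = 21: rhs = 12, matching y values: 9, 14 (2 points).
  x = 22: rhs = 19, matching y values: none (0 points).
Total affine count: 23.
Full point count |E(F_23)| = 23 + 1 = 24.
Hasse bound: |24 − (23+1)| = |0| = 0 ≤ 2√23 ≈ 9.5917 ✓.


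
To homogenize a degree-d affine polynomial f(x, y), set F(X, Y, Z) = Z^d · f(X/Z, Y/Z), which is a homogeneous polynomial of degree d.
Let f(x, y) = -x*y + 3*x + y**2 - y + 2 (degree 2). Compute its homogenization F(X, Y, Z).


F(X, Y, Z) = -X*Y + 3*X*Z + Y**2 - Y*Z + 2*Z**2

deg(f) = 2.
Substitute x = X/Z, y = Y/Z into f, then multiply by Z^2.
  monomial -1·x^1·y^1 ↦ -1·X^1·Y^1·Z^0.
  monomial 3·x^1·y^0 ↦ 3·X^1·Y^0·Z^1.
  monomial 1·x^0·y^2 ↦ 1·X^0·Y^2·Z^0.
  monomial -1·x^0·y^1 ↦ -1·X^0·Y^1·Z^1.
  monomial 2·x^0·y^0 ↦ 2·X^0·Y^0·Z^2.
Collecting: F(X, Y, Z) = -X*Y + 3*X*Z + Y**2 - Y*Z + 2*Z**2.


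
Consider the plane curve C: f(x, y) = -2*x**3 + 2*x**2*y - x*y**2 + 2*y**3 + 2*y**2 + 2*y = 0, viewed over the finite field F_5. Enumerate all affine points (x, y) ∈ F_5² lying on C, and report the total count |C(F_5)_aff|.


Affine F_5-points: {(0, 0), (1, 1), (2, 2), (4, 3)}; count = 4.

For each of the 25 pairs (x, y) ∈ F_5², evaluate f(x, y) mod 5. Record the zeros.
  x = 0: [0↦0, 1↦1, 2↦3, 3↦3, 4↦3]  zeros at y ∈ {0}
  x = 1: [0↦3, 1↦0, 2↦1, 3↦3, 4↦3]  zeros at y ∈ {1}
  x = 2: [0↦4, 1↦1, 2↦0, 3↦3, 4↦2]  zeros at y ∈ {2}
  x = 3: [0↦1, 1↦2, 2↦3, 3↦1, 4↦3]  zeros at y ∈ ∅
  x = 4: [0↦2, 1↦1, 2↦3, 3↦0, 4↦4]  zeros at y ∈ {3}
Collecting zeros: affine points = {(0, 0), (1, 1), (2, 2), (4, 3)}.
Total count |C(F_5)_aff| = 4.


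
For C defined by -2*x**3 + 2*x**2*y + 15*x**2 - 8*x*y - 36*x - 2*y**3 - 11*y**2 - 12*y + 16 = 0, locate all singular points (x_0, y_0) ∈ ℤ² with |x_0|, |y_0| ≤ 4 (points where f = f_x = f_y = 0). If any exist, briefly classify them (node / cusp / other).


Singular points: {(2, -2)}; classification: node.

Compute partial derivatives:
  f_x = -6*x**2 + 4*x*y + 30*x - 8*y - 36.
  f_y = 2*x**2 - 8*x - 6*y**2 - 22*y - 12.
Scan x_0 ∈ {−4, ..., 4}. For each x_0, f_y(x_0, y) is a polynomial in y; find its integer roots y ∈ {−4, ..., 4}, then test f_x and f at those candidates.
  x = -4: f_y(-4, y) = -6*y**2 - 22*y + 52; no integer root y with |y| ≤ 4.
  x = -3: f_y(-3, y) = -6*y**2 - 22*y + 30; no integer root y with |y| ≤ 4.
  x = -2: f_y(-2, y) = -6*y**2 - 22*y + 12; no integer root y with |y| ≤ 4.
  x = -1: f_y(-1, y) = -6*y**2 - 22*y - 2; no integer root y with |y| ≤ 4.
  x = 0: f_y(0, y) = -6*y**2 - 22*y - 12; vanishes at y ∈ {-3}. (0, -3): f_x = -12 ≠ 0.
  x = 1: f_y(1, y) = -6*y**2 - 22*y - 18; no integer root y with |y| ≤ 4.
  x = 2: f_y(2, y) = -6*y**2 - 22*y - 20; vanishes at y ∈ {-2}. (2, -2): f_x = 0, f = 0 — SINGULAR.
  x = 3: f_y(3, y) = -6*y**2 - 22*y - 18; no integer root y with |y| ≤ 4.
  x = 4: f_y(4, y) = -6*y**2 - 22*y - 12; vanishes at y ∈ {-3}. (4, -3): f_x = -36 ≠ 0.
Only singular point on the grid: (2, -2).
Classify: substitute x = 2 + u, y = -2 + v and expand: f = -2*u**3 + 2*u**2*v - u**2 - 2*v**3 + v**2.
No constant or linear terms (consistent with a singular point). Quadratic part: -u**2 + v**2. Cubic part: -2*u**3 + 2*u**2*v - 2*v**3.
The quadratic part v**2 - u**2 = (v − u)(v + u) splits into two distinct linear factors, so there are two distinct tangent lines y − -2 = ±(x − 2) — this is a node (ordinary double point).
Classification: node.


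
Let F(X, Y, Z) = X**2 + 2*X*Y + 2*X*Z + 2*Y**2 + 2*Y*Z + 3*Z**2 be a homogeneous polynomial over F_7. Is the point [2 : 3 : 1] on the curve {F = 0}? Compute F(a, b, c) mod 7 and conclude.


F(2,3,1) ≡ 5 (mod 7); P is NOT on the curve.

Evaluate F(2, 3, 1) term-by-term (mod 7).
  X**2 ↦ 1·4·1·1 = 4
  2*X*Y ↦ 2·2·3·1 = 12
  2*X*Z ↦ 2·2·1·1 = 4
  2*Y**2 ↦ 2·1·9·1 = 18
  2*Y*Z ↦ 2·1·3·1 = 6
  3*Z**2 ↦ 3·1·1·1 = 3
Sum: F(2, 3, 1) = (4) + (12) + (4) + (18) + (6) + (3) = 47.
Reducing mod 7: 47 ≡ 5 (mod 7).
Since F(a, b, c) ≡ 5 ≠ 0 (mod 7), P does NOT lie on the curve.


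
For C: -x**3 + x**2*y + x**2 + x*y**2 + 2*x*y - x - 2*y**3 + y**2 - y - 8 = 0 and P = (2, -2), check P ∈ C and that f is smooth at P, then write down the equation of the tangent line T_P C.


Tangent line at P: -17*x - 29*y - 24 = 0.

Step 1: f(2, -2) = 0, so P lies on C.
Step 2: partial derivatives
  f_x(x, y) = -3*x**2 + 2*x*y + 2*x + y**2 + 2*y - 1, f_y(x, y) = x**2 + 2*x*y + 2*x - 6*y**2 + 2*y - 1.
  f_x(P) = -17, f_y(P) = -29 (gradient nonzero, so P is smooth).
Step 3: tangent line at P: -17·(x − 2) + -29·(y − -2) = 0.
Expanding: -17*x - 29*y - 24 = 0.


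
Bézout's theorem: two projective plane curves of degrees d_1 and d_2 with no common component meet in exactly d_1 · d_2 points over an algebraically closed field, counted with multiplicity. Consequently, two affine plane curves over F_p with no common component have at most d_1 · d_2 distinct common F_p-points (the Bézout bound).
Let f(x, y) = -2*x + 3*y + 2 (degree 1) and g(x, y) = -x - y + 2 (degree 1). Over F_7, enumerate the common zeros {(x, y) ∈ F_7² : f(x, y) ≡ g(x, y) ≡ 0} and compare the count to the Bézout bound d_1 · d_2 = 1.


Common zeros: {(3, 6)}; count = 1; Bézout bound = 1.

deg(f) = 1, deg(g) = 1, so Bézout bound = 1.
Scan x ∈ F_7. For each x, list the y ∈ F_7 with f(x, y) ≡ 0 and those with g(x, y) ≡ 0 (mod 7); the common zeros in that column are the intersection.
  x = 0: f ≡ 0 at y ∈ {4}; g ≡ 0 at y ∈ {2}; common: ∅.
  x = 1: f ≡ 0 at y ∈ {0}; g ≡ 0 at y ∈ {1}; common: ∅.
  x = 2: f ≡ 0 at y ∈ {3}; g ≡ 0 at y ∈ {0}; common: ∅.
  x = 3: f ≡ 0 at y ∈ {6}; g ≡ 0 at y ∈ {6}; common: {6}.
  x = 4: f ≡ 0 at y ∈ {2}; g ≡ 0 at y ∈ {5}; common: ∅.
  x = 5: f ≡ 0 at y ∈ {5}; g ≡ 0 at y ∈ {4}; common: ∅.
  x = 6: f ≡ 0 at y ∈ {1}; g ≡ 0 at y ∈ {3}; common: ∅.
Collecting: common zeros = {(3, 6)}, so the count is 1.
Comparison with the Bézout bound: 1 ≤ 1 = deg(f)·deg(g), as expected for curves with no common component (the bound is attained).


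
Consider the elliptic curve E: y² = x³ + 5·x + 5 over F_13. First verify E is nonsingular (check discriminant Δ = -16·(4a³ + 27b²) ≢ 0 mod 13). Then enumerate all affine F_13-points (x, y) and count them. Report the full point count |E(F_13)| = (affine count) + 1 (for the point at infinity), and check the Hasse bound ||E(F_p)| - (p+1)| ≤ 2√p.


Affine points = {(2, 6), (2, 7), (5, 5), (5, 8), (6, 2), (6, 11), (9, 5), (9, 8), (11, 0), (12, 5), (12, 8)}; affine count = 11; |E(F_13)| = 12.

Discriminant check: Δ ∝ 4a³ + 27b² = 4·5³ + 27·5² = 4·125 + 27·25 ≡ 5 (mod 13). Nonzero ⇒ E is nonsingular.
For each x ∈ F_13, compute rhs = x³ + 5·x + 5 mod 13, then count y ∈ F_13 with y² ≡ rhs.
  x = 0: rhs = 5, matching y values: none (0 points).
  x = 1: rhs = 11, matching y values: none (0 points).
  x = 2: rhs = 10, matching y values: 6, 7 (2 points).
  x = 3: rhs = 8, matching y values: none (0 points).
  x = 4: rhs = 11, matching y values: none (0 points).
  x = 5: rhs = 12, matching y values: 5, 8 (2 points).
  x = 6: rhs = 4, matching y values: 2, 11 (2 points).
  x = 7: rhs = 6, matching y values: none (0 points).
  x = 8: rhs = 11, matching y values: none (0 points).
  x = 9: rhs = 12, matching y values: 5, 8 (2 points).
  x = 10: rhs = 2, matching y values: none (0 points).
  x = 11: rhs = 0, matching y values: 0 (1 points).
  x = 12: rhs = 12, matching y values: 5, 8 (2 points).
Total affine count: 11.
Full point count |E(F_13)| = 11 + 1 = 12.
Hasse bound: |12 − (13+1)| = |-2| = 2 ≤ 2√13 ≈ 7.2111 ✓.


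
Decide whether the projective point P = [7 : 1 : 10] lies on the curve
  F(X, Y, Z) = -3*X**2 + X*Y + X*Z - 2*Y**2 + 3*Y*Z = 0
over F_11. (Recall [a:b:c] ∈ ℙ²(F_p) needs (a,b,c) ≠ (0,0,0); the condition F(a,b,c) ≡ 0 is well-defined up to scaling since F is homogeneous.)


F(7,1,10) ≡ 2 (mod 11); P is NOT on the curve.

Evaluate F(7, 1, 10) term-by-term (mod 11).
  -3*X**2 ↦ -3·49·1·1 = -147
  X*Y ↦ 1·7·1·1 = 7
  X*Z ↦ 1·7·1·10 = 70
  -2*Y**2 ↦ -2·1·1·1 = -2
  3*Y*Z ↦ 3·1·1·10 = 30
Sum: F(7, 1, 10) = (-147) + (7) + (70) + (-2) + (30) = -42.
Reducing mod 11: -42 ≡ 2 (mod 11).
Since F(a, b, c) ≡ 2 ≠ 0 (mod 11), P does NOT lie on the curve.


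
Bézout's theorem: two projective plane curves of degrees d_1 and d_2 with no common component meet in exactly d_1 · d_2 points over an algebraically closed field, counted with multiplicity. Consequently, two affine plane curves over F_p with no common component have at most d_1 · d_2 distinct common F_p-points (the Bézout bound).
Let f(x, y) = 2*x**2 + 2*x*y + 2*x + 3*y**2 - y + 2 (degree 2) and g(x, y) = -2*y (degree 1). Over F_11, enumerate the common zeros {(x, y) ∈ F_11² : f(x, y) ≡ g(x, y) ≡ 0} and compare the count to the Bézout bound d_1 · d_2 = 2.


Common zeros: ∅; count = 0; Bézout bound = 2.

deg(f) = 2, deg(g) = 1, so Bézout bound = 2.
Scan x ∈ F_11. For each x, list the y ∈ F_11 with f(x, y) ≡ 0 and those with g(x, y) ≡ 0 (mod 11); the common zeros in that column are the intersection.
  x = 0: f ≡ 0 at y ∈ ∅; g ≡ 0 at y ∈ {0}; common: ∅.
  x = 1: f ≡ 0 at y ∈ ∅; g ≡ 0 at y ∈ {0}; common: ∅.
  x = 2: f ≡ 0 at y ∈ ∅; g ≡ 0 at y ∈ {0}; common: ∅.
  x = 3: f ≡ 0 at y ∈ ∅; g ≡ 0 at y ∈ {0}; common: ∅.
  x = 4: f ≡ 0 at y ∈ ∅; g ≡ 0 at y ∈ {0}; common: ∅.
  x = 5: f ≡ 0 at y ∈ ∅; g ≡ 0 at y ∈ {0}; common: ∅.
  x = 6: f ≡ 0 at y ∈ ∅; g ≡ 0 at y ∈ {0}; common: ∅.
  x = 7: f ≡ 0 at y ∈ {7}; g ≡ 0 at y ∈ {0}; common: ∅.
  x = 8: f ≡ 0 at y ∈ ∅; g ≡ 0 at y ∈ {0}; common: ∅.
  x = 9: f ≡ 0 at y ∈ ∅; g ≡ 0 at y ∈ {0}; common: ∅.
  x = 10: f ≡ 0 at y ∈ ∅; g ≡ 0 at y ∈ {0}; common: ∅.
Collecting: common zeros = ∅, so the count is 0.
Comparison with the Bézout bound: 0 ≤ 2 = deg(f)·deg(g), as expected for curves with no common component (the affine F_11-count falls short of the bound because intersections may lie at infinity, over extension fields, or carry multiplicity).


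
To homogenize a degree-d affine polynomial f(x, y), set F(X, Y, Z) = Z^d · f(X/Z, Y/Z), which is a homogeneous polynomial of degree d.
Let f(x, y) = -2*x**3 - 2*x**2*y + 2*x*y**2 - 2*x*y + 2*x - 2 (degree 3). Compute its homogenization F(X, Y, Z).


F(X, Y, Z) = -2*X**3 - 2*X**2*Y + 2*X*Y**2 - 2*X*Y*Z + 2*X*Z**2 - 2*Z**3

deg(f) = 3.
Substitute x = X/Z, y = Y/Z into f, then multiply by Z^3.
  monomial -2·x^3·y^0 ↦ -2·X^3·Y^0·Z^0.
  monomial -2·x^2·y^1 ↦ -2·X^2·Y^1·Z^0.
  monomial 2·x^1·y^2 ↦ 2·X^1·Y^2·Z^0.
  monomial -2·x^1·y^1 ↦ -2·X^1·Y^1·Z^1.
  monomial 2·x^1·y^0 ↦ 2·X^1·Y^0·Z^2.
  monomial -2·x^0·y^0 ↦ -2·X^0·Y^0·Z^3.
Collecting: F(X, Y, Z) = -2*X**3 - 2*X**2*Y + 2*X*Y**2 - 2*X*Y*Z + 2*X*Z**2 - 2*Z**3.


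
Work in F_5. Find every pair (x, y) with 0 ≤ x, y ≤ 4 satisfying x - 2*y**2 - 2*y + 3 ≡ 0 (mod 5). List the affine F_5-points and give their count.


Affine F_5-points: {(1, 1), (1, 3), (2, 0), (2, 4), (4, 2)}; count = 5.

For each of the 25 pairs (x, y) ∈ F_5², evaluate f(x, y) mod 5. Record the zeros.
  x = 0: [0↦3, 1↦4, 2↦1, 3↦4, 4↦3]  zeros at y ∈ ∅
  x = 1: [0↦4, 1↦0, 2↦2, 3↦0, 4↦4]  zeros at y ∈ {1, 3}
  x = 2: [0↦0, 1↦1, 2↦3, 3↦1, 4↦0]  zeros at y ∈ {0, 4}
  x = 3: [0↦1, 1↦2, 2↦4, 3↦2, 4↦1]  zeros at y ∈ ∅
  x = 4: [0↦2, 1↦3, 2↦0, 3↦3, 4↦2]  zeros at y ∈ {2}
Collecting zeros: affine points = {(1, 1), (1, 3), (2, 0), (2, 4), (4, 2)}.
Total count |C(F_5)_aff| = 5.


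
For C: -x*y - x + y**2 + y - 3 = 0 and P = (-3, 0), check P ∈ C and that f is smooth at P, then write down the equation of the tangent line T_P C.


Tangent line at P: -x + 4*y - 3 = 0.

Step 1: f(-3, 0) = 0, so P lies on C.
Step 2: partial derivatives
  f_x(x, y) = -y - 1, f_y(x, y) = -x + 2*y + 1.
  f_x(P) = -1, f_y(P) = 4 (gradient nonzero, so P is smooth).
Step 3: tangent line at P: -1·(x − -3) + 4·(y − 0) = 0.
Expanding: -x + 4*y - 3 = 0.


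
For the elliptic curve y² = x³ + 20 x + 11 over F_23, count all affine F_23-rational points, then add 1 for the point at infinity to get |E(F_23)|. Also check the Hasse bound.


Affine points = {(1, 3), (1, 20), (2, 6), (2, 17), (3, 11), (3, 12), (5, 11), (5, 12), (6, 5), (6, 18), (8, 4), (8, 19), (9, 0), (12, 1), (12, 22), (15, 11), (15, 12), (18, 4), (18, 19), (20, 4), (20, 19), (21, 3), (21, 20), (22, 6), (22, 17)}; affine count = 25; |E(F_23)| = 26.

Discriminant check: Δ ∝ 4a³ + 27b² = 4·20³ + 27·11² = 4·8000 + 27·121 ≡ 8 (mod 23). Nonzero ⇒ E is nonsingular.
For each x ∈ F_23, compute rhs = x³ + 20·x + 11 mod 23, then count y ∈ F_23 with y² ≡ rhs.
  x = 0: rhs = 11, matching y values: none (0 points).
  x = 1: rhs = 9, matching y values: 3, 20 (2 points).
  x = 2: rhs = 13, matching y values: 6, 17 (2 points).
  x = 3: rhs = 6, matching y values: 11, 12 (2 points).
  x = 4: rhs = 17, matching y values: none (0 points).
  x = 5: rhs = 6, matching y values: 11, 12 (2 points).
  x = 6: rhs = 2, matching y values: 5, 18 (2 points).
  x = 7: rhs = 11, matching y values: none (0 points).
  x = 8: rhs = 16, matching y values: 4, 19 (2 points).
  x = 9: rhs = 0, matching y values: 0 (1 points).
  x = 10: rhs = 15, matching y values: none (0 points).
  x = 11: rhs = 21, matching y values: none (0 points).
  x = 12: rhs = 1, matching y values: 1, 22 (2 points).
  x = 13: rhs = 7, matching y values: none (0 points).
  x = 14: rhs = 22, matching y values: none (0 points).
  x = 15: rhs = 6, matching y values: 11, 12 (2 points).
  x = 16: rhs = 11, matching y values: none (0 points).
  x = 17: rhs = 20, matching y values: none (0 points).
  x = 18: rhs = 16, matching y values: 4, 19 (2 points).
  x = 19: rhs = 5, matching y values: none (0 points).
  x = 20: rhs = 16, matching y values: 4, 19 (2 points).
  x = 21: rhs = 9, matching y values: 3, 20 (2 points).
  x = 22: rhs = 13, matching y values: 6, 17 (2 points).
Total affine count: 25.
Full point count |E(F_23)| = 25 + 1 = 26.
Hasse bound: |26 − (23+1)| = |2| = 2 ≤ 2√23 ≈ 9.5917 ✓.


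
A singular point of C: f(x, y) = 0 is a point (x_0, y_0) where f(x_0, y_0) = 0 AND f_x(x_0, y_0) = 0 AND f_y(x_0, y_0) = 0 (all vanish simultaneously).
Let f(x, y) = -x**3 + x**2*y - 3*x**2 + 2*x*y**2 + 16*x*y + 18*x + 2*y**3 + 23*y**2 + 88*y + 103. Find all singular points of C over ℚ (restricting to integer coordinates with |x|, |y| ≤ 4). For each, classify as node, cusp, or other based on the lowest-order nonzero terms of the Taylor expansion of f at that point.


Singular points: {(-2, -3)}; classification: cusp.

Compute partial derivatives:
  f_x = -3*x**2 + 2*x*y - 6*x + 2*y**2 + 16*y + 18.
  f_y = x**2 + 4*x*y + 16*x + 6*y**2 + 46*y + 88.
Scan x_0 ∈ {−4, ..., 4}. For each x_0, f_y(x_0, y) is a polynomial in y; find its integer roots y ∈ {−4, ..., 4}, then test f_x and f at those candidates.
  x = -4: f_y(-4, y) = 6*y**2 + 30*y + 40; no integer root y with |y| ≤ 4.
  x = -3: f_y(-3, y) = 6*y**2 + 34*y + 49; no integer root y with |y| ≤ 4.
  x = -2: f_y(-2, y) = 6*y**2 + 38*y + 60; vanishes at y ∈ {-3}. (-2, -3): f_x = 0, f = 0 — SINGULAR.
  x = -1: f_y(-1, y) = 6*y**2 + 42*y + 73; no integer root y with |y| ≤ 4.
  x = 0: f_y(0, y) = 6*y**2 + 46*y + 88; vanishes at y ∈ {-4}. (0, -4): f_x = -14 ≠ 0.
  x = 1: f_y(1, y) = 6*y**2 + 50*y + 105; no integer root y with |y| ≤ 4.
  x = 2: f_y(2, y) = 6*y**2 + 54*y + 124; no integer root y with |y| ≤ 4.
  x = 3: f_y(3, y) = 6*y**2 + 58*y + 145; no integer root y with |y| ≤ 4.
  x = 4: f_y(4, y) = 6*y**2 + 62*y + 168; no integer root y with |y| ≤ 4.
Only singular point on the grid: (-2, -3).
Classify: substitute x = -2 + u, y = -3 + v and expand: f = -u**3 + u**2*v + 2*u*v**2 + 2*v**3 + v**2.
No constant or linear terms (consistent with a singular point). Quadratic part: v**2. Cubic part: -u**3 + u**2*v + 2*u*v**2 + 2*v**3.
The quadratic part v**2 is a perfect square, so there is a single (double) tangent line v = 0, i.e. y = -3. Restricting the cubic part to that line (v = 0) leaves -u**3 ≠ 0, so f is not divisible by v and the branch is v² ≈ u**3 to lowest order — this is a cusp.
Classification: cusp.


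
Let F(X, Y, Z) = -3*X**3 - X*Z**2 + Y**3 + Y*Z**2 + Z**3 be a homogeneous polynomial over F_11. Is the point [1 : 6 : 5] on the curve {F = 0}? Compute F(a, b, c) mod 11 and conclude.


F(1,6,5) ≡ 1 (mod 11); P is NOT on the curve.

Evaluate F(1, 6, 5) term-by-term (mod 11).
  -3*X**3 ↦ -3·1·1·1 = -3
  -X*Z**2 ↦ -1·1·1·25 = -25
  Y**3 ↦ 1·1·216·1 = 216
  Y*Z**2 ↦ 1·1·6·25 = 150
  Z**3 ↦ 1·1·1·125 = 125
Sum: F(1, 6, 5) = (-3) + (-25) + (216) + (150) + (125) = 463.
Reducing mod 11: 463 ≡ 1 (mod 11).
Since F(a, b, c) ≡ 1 ≠ 0 (mod 11), P does NOT lie on the curve.


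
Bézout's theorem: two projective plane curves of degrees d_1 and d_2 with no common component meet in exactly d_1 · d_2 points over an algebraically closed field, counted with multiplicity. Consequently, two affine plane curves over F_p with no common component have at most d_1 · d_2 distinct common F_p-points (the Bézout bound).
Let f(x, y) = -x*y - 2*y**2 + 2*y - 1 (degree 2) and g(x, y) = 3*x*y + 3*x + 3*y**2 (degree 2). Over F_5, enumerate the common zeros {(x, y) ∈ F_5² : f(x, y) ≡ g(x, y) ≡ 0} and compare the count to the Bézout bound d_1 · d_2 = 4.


Common zeros: {(4, 3)}; count = 1; Bézout bound = 4.

deg(f) = 2, deg(g) = 2, so Bézout bound = 4.
Scan x ∈ F_5. For each x, list the y ∈ F_5 with f(x, y) ≡ 0 and those with g(x, y) ≡ 0 (mod 5); the common zeros in that column are the intersection.
  x = 0: f ≡ 0 at y ∈ {2, 4}; g ≡ 0 at y ∈ {0}; common: ∅.
  x = 1: f ≡ 0 at y ∈ ∅; g ≡ 0 at y ∈ ∅; common: ∅.
  x = 2: f ≡ 0 at y ∈ ∅; g ≡ 0 at y ∈ {1, 2}; common: ∅.
  x = 3: f ≡ 0 at y ∈ ∅; g ≡ 0 at y ∈ ∅; common: ∅.
  x = 4: f ≡ 0 at y ∈ {1, 3}; g ≡ 0 at y ∈ {3}; common: {3}.
Collecting: common zeros = {(4, 3)}, so the count is 1.
Comparison with the Bézout bound: 1 ≤ 4 = deg(f)·deg(g), as expected for curves with no common component (the affine F_5-count falls short of the bound because intersections may lie at infinity, over extension fields, or carry multiplicity).


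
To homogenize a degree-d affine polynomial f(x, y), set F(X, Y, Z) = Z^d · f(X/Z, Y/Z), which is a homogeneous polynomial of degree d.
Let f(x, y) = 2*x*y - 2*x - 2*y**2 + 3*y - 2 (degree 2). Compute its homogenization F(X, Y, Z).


F(X, Y, Z) = 2*X*Y - 2*X*Z - 2*Y**2 + 3*Y*Z - 2*Z**2

deg(f) = 2.
Substitute x = X/Z, y = Y/Z into f, then multiply by Z^2.
  monomial 2·x^1·y^1 ↦ 2·X^1·Y^1·Z^0.
  monomial -2·x^1·y^0 ↦ -2·X^1·Y^0·Z^1.
  monomial -2·x^0·y^2 ↦ -2·X^0·Y^2·Z^0.
  monomial 3·x^0·y^1 ↦ 3·X^0·Y^1·Z^1.
  monomial -2·x^0·y^0 ↦ -2·X^0·Y^0·Z^2.
Collecting: F(X, Y, Z) = 2*X*Y - 2*X*Z - 2*Y**2 + 3*Y*Z - 2*Z**2.


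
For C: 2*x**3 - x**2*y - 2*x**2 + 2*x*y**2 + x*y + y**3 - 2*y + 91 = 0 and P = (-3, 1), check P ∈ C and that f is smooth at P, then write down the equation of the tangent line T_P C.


Tangent line at P: 75*x - 23*y + 248 = 0.

Step 1: f(-3, 1) = 0, so P lies on C.
Step 2: partial derivatives
  f_x(x, y) = 6*x**2 - 2*x*y - 4*x + 2*y**2 + y, f_y(x, y) = -x**2 + 4*x*y + x + 3*y**2 - 2.
  f_x(P) = 75, f_y(P) = -23 (gradient nonzero, so P is smooth).
Step 3: tangent line at P: 75·(x − -3) + -23·(y − 1) = 0.
Expanding: 75*x - 23*y + 248 = 0.


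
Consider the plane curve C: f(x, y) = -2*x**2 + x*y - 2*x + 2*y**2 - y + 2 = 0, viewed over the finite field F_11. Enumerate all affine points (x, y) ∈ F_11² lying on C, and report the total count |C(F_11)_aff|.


Affine F_11-points: {(1, 1), (1, 10), (2, 2), (2, 3), (3, 0), (3, 10), (4, 1), (4, 3), (7, 0), (7, 8), (9, 2), (9, 5)}; count = 12.

For each of the 121 pairs (x, y) ∈ F_11², evaluate f(x, y) mod 11. Record the zeros.
  x = 0: [0↦2, 1↦3, 2↦8, 3↦6, 4↦8, 5↦3, 6↦2, 7↦5, 8↦1, 9↦1, 10↦5]  zeros at y ∈ ∅
  x = 1: [0↦9, 1↦0, 2↦6, 3↦5, 4↦8, 5↦4, 6↦4, 7↦8, 8↦5, 9↦6, 10↦0]  zeros at y ∈ {1, 10}
  x = 2: [0↦1, 1↦4, 2↦0, 3↦0, 4↦4, 5↦1, 6↦2, 7↦7, 8↦5, 9↦7, 10↦2]  zeros at y ∈ {2, 3}
  x = 3: [0↦0, 1↦4, 2↦1, 3↦2, 4↦7, 5↦5, 6↦7, 7↦2, 8↦1, 9↦4, 10↦0]  zeros at y ∈ {0, 10}
  x = 4: [0↦6, 1↦0, 2↦9, 3↦0, 4↦6, 5↦5, 6↦8, 7↦4, 8↦4, 9↦8, 10↦5]  zeros at y ∈ {1, 3}
  x = 5: [0↦8, 1↦3, 2↦2, 3↦5, 4↦1, 5↦1, 6↦5, 7↦2, 8↦3, 9↦8, 10↦6]  zeros at y ∈ ∅
  x = 6: [0↦6, 1↦2, 2↦2, 3↦6, 4↦3, 5↦4, 6↦9, 7↦7, 8↦9, 9↦4, 10↦3]  zeros at y ∈ ∅
  x = 7: [0↦0, 1↦8, 2↦9, 3↦3, 4↦1, 5↦3, 6↦9, 7↦8, 8↦0, 9↦7, 10↦7]  zeros at y ∈ {0, 8}
  x = 8: [0↦1, 1↦10, 2↦1, 3↦7, 4↦6, 5↦9, 6↦5, 7↦5, 8↦9, 9↦6, 10↦7]  zeros at y ∈ ∅
  x = 9: [0↦9, 1↦8, 2↦0, 3↦7, 4↦7, 5↦0, 6↦8, 7↦9, 8↦3, 9↦1, 10↦3]  zeros at y ∈ {2, 5}
  x = 10: [0↦2, 1↦2, 2↦6, 3↦3, 4↦4, 5↦9, 6↦7, 7↦9, 8↦4, 9↦3, 10↦6]  zeros at y ∈ ∅
Collecting zeros: affine points = {(1, 1), (1, 10), (2, 2), (2, 3), (3, 0), (3, 10), (4, 1), (4, 3), (7, 0), (7, 8), (9, 2), (9, 5)}.
Total count |C(F_11)_aff| = 12.


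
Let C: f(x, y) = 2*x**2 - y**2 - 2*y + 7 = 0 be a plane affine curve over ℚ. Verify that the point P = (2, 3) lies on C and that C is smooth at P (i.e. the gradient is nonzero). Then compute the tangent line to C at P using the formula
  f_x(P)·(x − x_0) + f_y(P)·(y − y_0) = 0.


Tangent line at P: 8*x - 8*y + 8 = 0.

Step 1: f(2, 3) = 0, so P lies on C.
Step 2: partial derivatives
  f_x(x, y) = 4*x, f_y(x, y) = -2*y - 2.
  f_x(P) = 8, f_y(P) = -8 (gradient nonzero, so P is smooth).
Step 3: tangent line at P: 8·(x − 2) + -8·(y − 3) = 0.
Expanding: 8*x - 8*y + 8 = 0.


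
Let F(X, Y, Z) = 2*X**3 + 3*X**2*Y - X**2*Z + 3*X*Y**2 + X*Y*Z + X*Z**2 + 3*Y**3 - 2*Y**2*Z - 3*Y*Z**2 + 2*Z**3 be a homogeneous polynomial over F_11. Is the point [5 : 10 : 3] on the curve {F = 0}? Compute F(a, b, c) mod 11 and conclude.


F(5,10,3) ≡ 8 (mod 11); P is NOT on the curve.

Evaluate F(5, 10, 3) term-by-term (mod 11).
  2*X**3 ↦ 2·125·1·1 = 250
  3*X**2*Y ↦ 3·25·10·1 = 750
  -X**2*Z ↦ -1·25·1·3 = -75
  3*X*Y**2 ↦ 3·5·100·1 = 1500
  X*Y*Z ↦ 1·5·10·3 = 150
  X*Z**2 ↦ 1·5·1·9 = 45
  3*Y**3 ↦ 3·1·1000·1 = 3000
  -2*Y**2*Z ↦ -2·1·100·3 = -600
  -3*Y*Z**2 ↦ -3·1·10·9 = -270
  2*Z**3 ↦ 2·1·1·27 = 54
Sum: F(5, 10, 3) = (250) + (750) + (-75) + (1500) + (150) + (45) + (3000) + (-600) + (-270) + (54) = 4804.
Reducing mod 11: 4804 ≡ 8 (mod 11).
Since F(a, b, c) ≡ 8 ≠ 0 (mod 11), P does NOT lie on the curve.


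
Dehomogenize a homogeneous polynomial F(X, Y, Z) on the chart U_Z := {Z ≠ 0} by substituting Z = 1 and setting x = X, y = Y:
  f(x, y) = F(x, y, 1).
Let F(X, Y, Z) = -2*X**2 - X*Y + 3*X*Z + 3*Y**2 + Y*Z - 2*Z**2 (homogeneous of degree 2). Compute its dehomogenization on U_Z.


f(x, y) = -2*x**2 - x*y + 3*x + 3*y**2 + y - 2

On U_Z we set Z = 1. Each monomial c·X^i·Y^j·Z^k in F becomes c·x^i·y^j·1^k = c·x^i·y^j.
Substituting Z = 1: F(X, Y, 1) = -2*x**2 - x*y + 3*x + 3*y**2 + y - 2.
Note: deg(f) ≤ deg(F) = 2; strict inequality happens when F is divisible by Z (lost terms).
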